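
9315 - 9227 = 88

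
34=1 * 34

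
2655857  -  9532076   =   - 6876219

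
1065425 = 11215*95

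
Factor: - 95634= - 2^1*3^3*7^1*11^1  *  23^1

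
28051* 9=252459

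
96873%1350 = 1023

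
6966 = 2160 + 4806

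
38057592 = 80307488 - 42249896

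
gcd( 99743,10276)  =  7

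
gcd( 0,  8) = 8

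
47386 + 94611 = 141997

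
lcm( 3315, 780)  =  13260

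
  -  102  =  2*(-51 )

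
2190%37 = 7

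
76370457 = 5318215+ 71052242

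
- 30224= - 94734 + 64510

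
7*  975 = 6825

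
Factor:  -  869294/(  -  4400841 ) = 2^1*3^( - 1)*17^( - 1)*86291^ (  -  1)*434647^1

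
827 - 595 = 232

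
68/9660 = 17/2415 = 0.01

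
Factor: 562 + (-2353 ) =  - 3^2*199^1 = - 1791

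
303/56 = 303/56  =  5.41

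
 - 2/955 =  - 1 + 953/955 = - 0.00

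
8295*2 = 16590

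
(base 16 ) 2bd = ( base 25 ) 131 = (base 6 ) 3125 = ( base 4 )22331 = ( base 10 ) 701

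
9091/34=267+13/34   =  267.38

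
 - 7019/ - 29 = 242 +1/29= 242.03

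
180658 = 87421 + 93237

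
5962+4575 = 10537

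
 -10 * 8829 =  -  88290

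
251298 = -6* ( - 41883)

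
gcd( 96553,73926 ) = 1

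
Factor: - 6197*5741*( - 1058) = 37640441666  =  2^1*23^2*5741^1 * 6197^1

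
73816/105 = 703+1/105= 703.01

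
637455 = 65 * 9807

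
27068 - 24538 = 2530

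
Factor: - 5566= - 2^1*11^2*23^1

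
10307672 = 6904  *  1493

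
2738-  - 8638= 11376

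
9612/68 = 141 + 6/17 = 141.35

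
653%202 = 47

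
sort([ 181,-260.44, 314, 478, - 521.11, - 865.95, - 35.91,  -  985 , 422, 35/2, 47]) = [  -  985, - 865.95,-521.11, - 260.44, - 35.91,35/2,47, 181,314, 422,478 ]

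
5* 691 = 3455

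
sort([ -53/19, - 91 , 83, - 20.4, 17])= [ - 91,-20.4,-53/19 , 17,83]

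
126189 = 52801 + 73388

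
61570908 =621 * 99148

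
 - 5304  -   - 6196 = 892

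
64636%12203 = 3621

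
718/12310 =359/6155 = 0.06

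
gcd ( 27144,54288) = 27144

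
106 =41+65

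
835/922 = 835/922 = 0.91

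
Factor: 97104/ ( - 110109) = -2^4*7^1 * 127^( - 1) =- 112/127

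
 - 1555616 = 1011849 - 2567465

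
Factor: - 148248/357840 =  -29/70=-2^( - 1 )*5^( - 1)*7^( - 1)*29^1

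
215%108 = 107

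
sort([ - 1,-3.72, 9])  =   [ - 3.72, - 1, 9 ] 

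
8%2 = 0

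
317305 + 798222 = 1115527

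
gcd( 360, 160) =40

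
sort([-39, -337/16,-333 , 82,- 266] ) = [ - 333, - 266, - 39 , -337/16 , 82]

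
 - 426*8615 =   -  3669990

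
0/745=0 = 0.00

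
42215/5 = 8443 = 8443.00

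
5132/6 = 855 + 1/3 = 855.33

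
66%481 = 66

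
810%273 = 264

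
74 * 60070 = 4445180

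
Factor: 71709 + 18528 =90237 = 3^1*7^1 * 4297^1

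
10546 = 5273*2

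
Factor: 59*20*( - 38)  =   - 44840 = - 2^3*5^1*19^1 * 59^1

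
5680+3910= 9590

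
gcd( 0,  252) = 252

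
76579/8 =76579/8 = 9572.38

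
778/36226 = 389/18113 = 0.02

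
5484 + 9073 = 14557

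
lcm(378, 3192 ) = 28728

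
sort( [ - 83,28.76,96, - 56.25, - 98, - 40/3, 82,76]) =[ - 98, - 83, - 56.25, - 40/3,28.76, 76,82,96] 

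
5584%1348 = 192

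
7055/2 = 7055/2 = 3527.50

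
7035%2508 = 2019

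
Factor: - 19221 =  - 3^1*43^1*149^1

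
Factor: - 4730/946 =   -  5^1= - 5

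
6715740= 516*13015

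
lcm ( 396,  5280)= 15840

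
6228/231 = 26 + 74/77  =  26.96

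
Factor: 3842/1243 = 34/11 = 2^1*11^( - 1 )*17^1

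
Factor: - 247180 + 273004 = 25824  =  2^5 * 3^1 * 269^1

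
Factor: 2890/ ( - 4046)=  - 5^1 * 7^( - 1) = - 5/7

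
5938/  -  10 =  - 594 + 1/5=- 593.80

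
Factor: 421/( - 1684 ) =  -1/4=- 2^( - 2)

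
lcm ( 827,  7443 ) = 7443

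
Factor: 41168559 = 3^1 * 79^1*173707^1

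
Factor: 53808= 2^4*3^1*19^1*59^1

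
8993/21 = 428 + 5/21 = 428.24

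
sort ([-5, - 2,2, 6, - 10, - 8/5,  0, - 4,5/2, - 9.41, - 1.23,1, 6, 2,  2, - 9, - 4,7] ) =[ - 10, -9.41,-9, -5,-4, - 4,-2, - 8/5,  -  1.23,  0,  1, 2,  2, 2,5/2,  6 , 6,7]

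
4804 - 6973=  - 2169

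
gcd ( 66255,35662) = 1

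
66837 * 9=601533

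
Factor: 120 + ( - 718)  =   - 2^1 * 13^1 * 23^1 = - 598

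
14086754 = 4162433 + 9924321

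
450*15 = 6750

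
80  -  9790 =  - 9710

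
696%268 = 160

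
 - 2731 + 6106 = 3375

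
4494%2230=34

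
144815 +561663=706478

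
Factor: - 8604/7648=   -  2^( - 3)*3^2 = - 9/8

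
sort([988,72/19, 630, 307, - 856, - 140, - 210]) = [ - 856, - 210, - 140,  72/19, 307,  630,988] 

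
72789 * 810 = 58959090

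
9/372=3/124=0.02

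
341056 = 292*1168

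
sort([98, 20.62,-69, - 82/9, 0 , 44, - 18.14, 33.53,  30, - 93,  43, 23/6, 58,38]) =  [ - 93, - 69, - 18.14, - 82/9, 0, 23/6, 20.62,  30, 33.53, 38, 43, 44, 58, 98 ]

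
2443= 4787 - 2344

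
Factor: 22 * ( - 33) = - 2^1*3^1*11^2 = - 726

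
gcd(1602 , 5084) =2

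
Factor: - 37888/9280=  - 2^4*5^( - 1)*29^( - 1)*37^1  =  -592/145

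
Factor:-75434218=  - 2^1 * 19^1*83^1* 23917^1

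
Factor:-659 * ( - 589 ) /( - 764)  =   - 388151/764 =- 2^( - 2) * 19^1*31^1*191^( - 1 )*659^1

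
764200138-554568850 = 209631288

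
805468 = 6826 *118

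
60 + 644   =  704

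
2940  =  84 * 35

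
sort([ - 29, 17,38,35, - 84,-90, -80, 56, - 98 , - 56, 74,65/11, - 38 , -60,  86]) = [-98,  -  90, - 84,-80, - 60, - 56, - 38, - 29, 65/11, 17, 35,38, 56, 74, 86 ] 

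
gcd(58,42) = 2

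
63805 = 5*12761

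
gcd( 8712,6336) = 792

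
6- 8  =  -2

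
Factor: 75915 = 3^2 * 5^1*7^1*241^1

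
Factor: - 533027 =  - 11^1* 47^1 *1031^1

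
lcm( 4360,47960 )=47960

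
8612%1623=497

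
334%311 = 23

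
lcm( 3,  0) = 0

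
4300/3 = 1433  +  1/3 = 1433.33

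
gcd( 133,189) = 7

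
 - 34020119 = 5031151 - 39051270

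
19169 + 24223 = 43392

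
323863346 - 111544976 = 212318370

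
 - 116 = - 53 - 63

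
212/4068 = 53/1017 = 0.05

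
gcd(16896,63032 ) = 8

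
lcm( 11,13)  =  143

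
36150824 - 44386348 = - 8235524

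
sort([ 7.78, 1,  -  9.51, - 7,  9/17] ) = [ - 9.51, - 7,9/17,1, 7.78 ] 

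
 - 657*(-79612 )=52305084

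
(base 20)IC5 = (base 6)54245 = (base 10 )7445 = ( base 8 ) 16425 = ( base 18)14hb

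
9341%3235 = 2871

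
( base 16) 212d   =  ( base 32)89d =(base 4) 2010231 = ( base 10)8493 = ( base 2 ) 10000100101101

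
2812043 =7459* 377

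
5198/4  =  1299 + 1/2 = 1299.50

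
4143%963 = 291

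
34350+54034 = 88384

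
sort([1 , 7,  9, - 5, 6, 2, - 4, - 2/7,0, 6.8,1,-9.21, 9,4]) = [  -  9.21, - 5, - 4, - 2/7,0,1,  1, 2, 4, 6,6.8, 7, 9,  9] 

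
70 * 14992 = 1049440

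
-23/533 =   -  1+ 510/533=- 0.04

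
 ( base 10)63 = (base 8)77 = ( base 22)2j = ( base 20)33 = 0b111111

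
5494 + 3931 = 9425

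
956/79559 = 956/79559 = 0.01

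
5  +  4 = 9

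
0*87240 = 0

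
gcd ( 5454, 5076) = 54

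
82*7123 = 584086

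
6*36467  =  218802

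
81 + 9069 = 9150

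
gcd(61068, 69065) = 727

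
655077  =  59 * 11103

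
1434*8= 11472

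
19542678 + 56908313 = 76450991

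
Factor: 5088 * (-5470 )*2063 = -2^6*3^1*5^1 * 53^1*547^1*2063^1  =  -57416095680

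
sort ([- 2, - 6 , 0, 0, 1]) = [ - 6, -2, 0, 0, 1] 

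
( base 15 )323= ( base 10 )708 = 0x2c4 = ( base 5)10313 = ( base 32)m4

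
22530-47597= - 25067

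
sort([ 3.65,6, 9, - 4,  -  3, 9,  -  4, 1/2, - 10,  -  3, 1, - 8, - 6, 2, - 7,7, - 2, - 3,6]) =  [ - 10,-8, - 7, - 6, - 4, - 4, - 3, - 3, - 3, - 2, 1/2,1, 2,3.65,6,6,7,9,9] 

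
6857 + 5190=12047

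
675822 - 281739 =394083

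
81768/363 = 27256/121 =225.26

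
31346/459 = 68 + 134/459 = 68.29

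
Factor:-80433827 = -80433827^1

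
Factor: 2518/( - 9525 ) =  - 2^1 * 3^(-1)*5^( - 2) * 127^( - 1 ) * 1259^1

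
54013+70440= 124453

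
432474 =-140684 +573158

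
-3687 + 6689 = 3002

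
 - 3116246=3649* ( - 854) 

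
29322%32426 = 29322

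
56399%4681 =227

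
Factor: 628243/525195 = 3^(-2)*5^( - 1)*7^1 * 41^1*199^1*1061^( - 1) = 57113/47745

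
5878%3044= 2834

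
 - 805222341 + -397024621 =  - 1202246962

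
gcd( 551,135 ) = 1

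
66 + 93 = 159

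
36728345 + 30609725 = 67338070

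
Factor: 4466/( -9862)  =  - 2233/4931 = - 7^1*11^1*29^1*4931^(-1 ) 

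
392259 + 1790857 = 2183116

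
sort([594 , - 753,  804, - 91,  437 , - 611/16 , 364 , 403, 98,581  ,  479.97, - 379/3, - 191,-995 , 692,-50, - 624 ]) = [ - 995, - 753,  -  624,-191 , - 379/3, - 91, - 50, - 611/16, 98,  364, 403,437,  479.97,  581  ,  594,692, 804 ]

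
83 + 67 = 150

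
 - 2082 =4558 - 6640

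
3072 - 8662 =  - 5590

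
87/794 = 87/794 = 0.11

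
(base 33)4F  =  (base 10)147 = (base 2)10010011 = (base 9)173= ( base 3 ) 12110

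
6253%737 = 357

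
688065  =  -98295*(-7)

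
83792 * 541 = 45331472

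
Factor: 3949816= 2^3*13^1*163^1*233^1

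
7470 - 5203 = 2267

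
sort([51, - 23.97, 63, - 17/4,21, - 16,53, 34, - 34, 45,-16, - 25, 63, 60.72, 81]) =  [ - 34, - 25, - 23.97, - 16, - 16 , - 17/4,  21,34, 45, 51, 53, 60.72 , 63,  63,81]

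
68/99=68/99 = 0.69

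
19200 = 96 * 200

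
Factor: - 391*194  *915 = -2^1*3^1*5^1*  17^1*23^1*61^1*97^1 = - 69406410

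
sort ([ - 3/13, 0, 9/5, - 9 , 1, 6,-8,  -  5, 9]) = [ - 9,  -  8 , - 5, - 3/13, 0, 1,9/5, 6, 9 ]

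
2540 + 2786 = 5326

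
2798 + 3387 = 6185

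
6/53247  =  2/17749=0.00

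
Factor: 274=2^1*137^1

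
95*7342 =697490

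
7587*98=743526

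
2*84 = 168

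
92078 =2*46039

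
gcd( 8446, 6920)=2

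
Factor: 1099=7^1*157^1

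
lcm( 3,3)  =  3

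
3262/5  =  652 + 2/5 = 652.40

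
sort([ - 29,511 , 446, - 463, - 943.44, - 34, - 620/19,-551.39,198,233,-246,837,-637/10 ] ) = [ - 943.44, - 551.39,  -  463, - 246, - 637/10, - 34, - 620/19, - 29,198,233, 446,511 , 837 ] 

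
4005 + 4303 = 8308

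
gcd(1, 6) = 1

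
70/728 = 5/52 = 0.10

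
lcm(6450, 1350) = 58050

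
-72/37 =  - 72/37= - 1.95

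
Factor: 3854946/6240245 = 2^1*3^1*5^(-1) * 11^(  -  1)*23^(-1 ) * 89^1*4933^ ( - 1)*7219^1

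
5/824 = 5/824 = 0.01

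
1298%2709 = 1298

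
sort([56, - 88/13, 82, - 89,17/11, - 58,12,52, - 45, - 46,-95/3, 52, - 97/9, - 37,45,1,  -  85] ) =[ - 89, - 85, - 58,-46, - 45, - 37, - 95/3,-97/9, - 88/13,1,17/11, 12,45 , 52, 52, 56,  82]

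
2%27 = 2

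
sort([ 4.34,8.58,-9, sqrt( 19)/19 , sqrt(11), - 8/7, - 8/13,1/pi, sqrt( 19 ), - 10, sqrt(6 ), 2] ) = [ - 10, - 9, - 8/7 ,  -  8/13, sqrt( 19)/19, 1/pi,2,sqrt ( 6 ) , sqrt( 11),4.34, sqrt(19), 8.58] 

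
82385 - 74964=7421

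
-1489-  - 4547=3058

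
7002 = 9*778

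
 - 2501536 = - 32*78173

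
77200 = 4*19300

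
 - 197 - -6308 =6111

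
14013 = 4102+9911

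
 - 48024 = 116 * ( - 414 ) 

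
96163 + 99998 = 196161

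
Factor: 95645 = 5^1 * 11^1*37^1*47^1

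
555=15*37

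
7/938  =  1/134 = 0.01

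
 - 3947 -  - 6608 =2661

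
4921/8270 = 4921/8270 =0.60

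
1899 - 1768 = 131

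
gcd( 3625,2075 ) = 25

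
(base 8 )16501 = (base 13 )3541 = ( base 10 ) 7489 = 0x1D41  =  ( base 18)1521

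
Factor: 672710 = 2^1 * 5^1 * 67271^1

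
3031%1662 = 1369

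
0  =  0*88702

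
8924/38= 4462/19= 234.84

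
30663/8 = 30663/8 = 3832.88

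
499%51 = 40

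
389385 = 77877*5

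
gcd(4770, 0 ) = 4770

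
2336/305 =2336/305 =7.66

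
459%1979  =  459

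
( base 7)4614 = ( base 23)33l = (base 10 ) 1677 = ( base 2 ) 11010001101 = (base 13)9C0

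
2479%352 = 15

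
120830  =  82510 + 38320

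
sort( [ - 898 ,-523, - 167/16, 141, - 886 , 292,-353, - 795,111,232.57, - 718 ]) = [ - 898, - 886, - 795, - 718, - 523,-353, - 167/16,111, 141,232.57, 292]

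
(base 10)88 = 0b1011000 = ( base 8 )130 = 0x58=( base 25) 3d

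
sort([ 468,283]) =[283, 468 ] 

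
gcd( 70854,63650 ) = 2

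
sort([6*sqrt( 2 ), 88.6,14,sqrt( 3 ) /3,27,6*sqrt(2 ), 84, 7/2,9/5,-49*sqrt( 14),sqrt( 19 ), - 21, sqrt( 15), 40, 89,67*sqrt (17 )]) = [ - 49*sqrt (14), - 21, sqrt( 3)/3,9/5 , 7/2,sqrt(15),sqrt( 19 )  ,  6 * sqrt( 2) , 6*sqrt( 2 ) , 14,  27, 40, 84, 88.6,89,  67*sqrt(17 )]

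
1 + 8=9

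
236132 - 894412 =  - 658280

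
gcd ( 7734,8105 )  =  1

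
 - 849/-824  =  849/824 = 1.03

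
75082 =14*5363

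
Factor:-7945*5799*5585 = -257318012175 = -3^1*5^2*7^1*227^1*1117^1*1933^1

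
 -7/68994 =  - 1 + 68987/68994 = -0.00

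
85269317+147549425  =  232818742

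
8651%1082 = 1077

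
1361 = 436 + 925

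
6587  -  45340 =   -  38753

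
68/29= 68/29 =2.34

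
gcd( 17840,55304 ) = 1784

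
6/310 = 3/155 = 0.02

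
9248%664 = 616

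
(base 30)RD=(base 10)823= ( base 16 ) 337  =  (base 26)15h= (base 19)256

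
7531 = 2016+5515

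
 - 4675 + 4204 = -471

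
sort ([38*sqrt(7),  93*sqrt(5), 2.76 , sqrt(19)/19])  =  [ sqrt( 19)/19, 2.76,38*sqrt( 7), 93*sqrt(5 ) ] 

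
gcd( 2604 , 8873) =1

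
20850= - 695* ( - 30 ) 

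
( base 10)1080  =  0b10000111000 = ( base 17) 3C9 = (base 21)299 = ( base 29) 187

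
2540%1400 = 1140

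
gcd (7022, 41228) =2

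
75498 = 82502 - 7004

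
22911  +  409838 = 432749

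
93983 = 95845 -1862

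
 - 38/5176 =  - 19/2588 = - 0.01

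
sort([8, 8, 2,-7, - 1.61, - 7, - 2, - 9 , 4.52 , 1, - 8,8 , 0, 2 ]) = [-9 , - 8, - 7 , - 7,-2, - 1.61, 0 , 1, 2,2, 4.52,8, 8,8] 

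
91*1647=149877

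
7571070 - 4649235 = 2921835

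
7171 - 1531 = 5640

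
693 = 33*21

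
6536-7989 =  - 1453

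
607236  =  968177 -360941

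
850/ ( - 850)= -1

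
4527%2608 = 1919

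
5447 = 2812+2635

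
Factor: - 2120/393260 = -2^1*7^( - 1)*53^( - 1) =-2/371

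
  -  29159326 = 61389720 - 90549046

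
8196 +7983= 16179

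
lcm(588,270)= 26460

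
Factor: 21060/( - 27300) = -3^3*5^( - 1) *7^(  -  1 ) = - 27/35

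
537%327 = 210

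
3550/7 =3550/7=507.14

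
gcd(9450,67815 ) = 45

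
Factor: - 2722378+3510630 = 2^2*197063^1=788252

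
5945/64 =92 + 57/64 = 92.89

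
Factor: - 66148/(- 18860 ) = 719/205= 5^( - 1 )*41^( - 1)*719^1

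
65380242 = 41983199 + 23397043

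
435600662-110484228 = 325116434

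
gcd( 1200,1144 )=8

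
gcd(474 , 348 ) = 6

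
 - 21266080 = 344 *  (-61820)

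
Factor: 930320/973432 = 116290/121679 = 2^1*5^1*29^1*  271^(- 1 )*401^1 * 449^( - 1) 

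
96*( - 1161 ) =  - 111456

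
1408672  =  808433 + 600239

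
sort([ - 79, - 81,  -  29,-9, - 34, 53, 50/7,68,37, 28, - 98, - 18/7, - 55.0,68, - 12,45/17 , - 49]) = [  -  98,  -  81,-79, - 55.0, - 49, - 34,-29, - 12, - 9, - 18/7, 45/17,50/7,28,37,53, 68,68 ] 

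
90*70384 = 6334560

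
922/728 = 1  +  97/364 = 1.27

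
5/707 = 5/707 = 0.01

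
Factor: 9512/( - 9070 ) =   -  4756/4535 = - 2^2*5^( - 1 )*29^1*41^1*907^( - 1 ) 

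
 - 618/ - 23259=206/7753 = 0.03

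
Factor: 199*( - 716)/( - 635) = 142484/635 = 2^2*5^( - 1 )*127^( - 1 )*179^1*199^1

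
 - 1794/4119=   -  1 + 775/1373 = - 0.44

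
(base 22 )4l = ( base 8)155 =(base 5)414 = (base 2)1101101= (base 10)109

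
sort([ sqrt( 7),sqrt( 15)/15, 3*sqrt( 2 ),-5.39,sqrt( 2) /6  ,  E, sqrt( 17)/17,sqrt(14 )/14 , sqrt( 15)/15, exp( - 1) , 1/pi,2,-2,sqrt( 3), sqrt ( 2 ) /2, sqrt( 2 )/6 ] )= [-5.39,-2,sqrt( 2 )/6,sqrt(2 ) /6, sqrt( 17) /17 , sqrt( 15 )/15, sqrt( 15 )/15, sqrt( 14 )/14 , 1/pi,exp( - 1) , sqrt( 2) /2,sqrt(3 ), 2,sqrt(7 ),E , 3*sqrt(2 )]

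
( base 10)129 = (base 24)59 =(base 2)10000001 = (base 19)6F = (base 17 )7a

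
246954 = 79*3126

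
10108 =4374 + 5734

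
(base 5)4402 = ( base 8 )1132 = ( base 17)217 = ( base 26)N4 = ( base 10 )602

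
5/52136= 5/52136 = 0.00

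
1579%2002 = 1579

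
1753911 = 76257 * 23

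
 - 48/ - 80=3/5 = 0.60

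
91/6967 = 91/6967 = 0.01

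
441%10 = 1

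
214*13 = 2782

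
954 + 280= 1234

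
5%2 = 1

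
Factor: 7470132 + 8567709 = 3^1*29^1*83^1*2221^1 = 16037841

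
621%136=77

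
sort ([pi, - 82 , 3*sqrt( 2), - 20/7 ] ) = [ - 82, - 20/7,  pi,3*sqrt( 2 )]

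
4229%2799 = 1430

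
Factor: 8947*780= 6978660 = 2^2*3^1 * 5^1*13^1*23^1*389^1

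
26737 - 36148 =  - 9411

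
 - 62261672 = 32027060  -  94288732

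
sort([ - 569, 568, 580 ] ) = [ - 569, 568, 580]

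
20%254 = 20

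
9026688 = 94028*96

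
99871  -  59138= 40733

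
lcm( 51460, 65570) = 4065340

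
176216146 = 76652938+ 99563208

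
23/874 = 1/38= 0.03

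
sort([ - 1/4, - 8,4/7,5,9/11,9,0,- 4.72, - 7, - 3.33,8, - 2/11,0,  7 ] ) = [ - 8, - 7,-4.72, - 3.33, - 1/4 ,- 2/11 , 0, 0 , 4/7,9/11,5,  7,  8,  9 ] 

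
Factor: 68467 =7^1*9781^1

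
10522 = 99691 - 89169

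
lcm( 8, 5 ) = 40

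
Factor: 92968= 2^3*11621^1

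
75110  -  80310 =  - 5200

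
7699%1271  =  73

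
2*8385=16770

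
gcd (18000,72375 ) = 375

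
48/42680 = 6/5335 = 0.00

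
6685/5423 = 6685/5423  =  1.23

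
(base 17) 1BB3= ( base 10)8282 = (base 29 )9OH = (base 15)26C2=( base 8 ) 20132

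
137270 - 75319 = 61951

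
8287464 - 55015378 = -46727914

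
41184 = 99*416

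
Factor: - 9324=-2^2*3^2*7^1*37^1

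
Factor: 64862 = 2^1*7^1 * 41^1  *  113^1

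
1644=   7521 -5877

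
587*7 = 4109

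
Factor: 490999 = 29^1 * 16931^1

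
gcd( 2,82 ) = 2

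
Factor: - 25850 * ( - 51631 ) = 2^1 * 5^2*11^1 * 47^1*51631^1 = 1334661350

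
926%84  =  2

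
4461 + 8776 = 13237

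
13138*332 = 4361816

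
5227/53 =98 + 33/53  =  98.62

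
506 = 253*2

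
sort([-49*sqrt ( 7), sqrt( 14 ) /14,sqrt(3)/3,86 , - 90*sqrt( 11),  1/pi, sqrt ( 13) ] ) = [ - 90*sqrt(11), - 49*sqrt( 7),sqrt(14) /14,1/pi,  sqrt(3 ) /3, sqrt( 13) , 86 ] 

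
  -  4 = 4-8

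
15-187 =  - 172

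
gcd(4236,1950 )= 6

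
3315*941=3119415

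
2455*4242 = 10414110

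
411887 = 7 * 58841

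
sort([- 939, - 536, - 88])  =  [ - 939,  -  536, - 88 ]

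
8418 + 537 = 8955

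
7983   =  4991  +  2992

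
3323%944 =491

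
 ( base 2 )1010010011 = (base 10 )659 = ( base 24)13b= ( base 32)KJ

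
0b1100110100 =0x334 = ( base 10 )820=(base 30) RA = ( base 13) 4B1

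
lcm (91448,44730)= 4115160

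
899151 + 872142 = 1771293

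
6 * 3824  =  22944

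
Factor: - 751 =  - 751^1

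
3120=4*780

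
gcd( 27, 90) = 9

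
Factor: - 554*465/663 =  - 85870/221 = - 2^1*5^1*13^( - 1)*17^ ( - 1) * 31^1*277^1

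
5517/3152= 5517/3152=   1.75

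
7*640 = 4480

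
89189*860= 76702540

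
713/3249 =713/3249 =0.22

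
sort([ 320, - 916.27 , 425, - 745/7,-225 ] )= [ - 916.27,-225, - 745/7,320, 425 ] 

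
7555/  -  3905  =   - 1511/781= - 1.93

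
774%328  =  118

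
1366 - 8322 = - 6956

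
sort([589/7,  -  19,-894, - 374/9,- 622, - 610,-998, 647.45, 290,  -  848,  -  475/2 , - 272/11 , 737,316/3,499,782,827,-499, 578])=[ - 998, - 894, - 848,-622, - 610, -499, - 475/2, -374/9, - 272/11, - 19,589/7, 316/3,290,499, 578, 647.45, 737,782,827] 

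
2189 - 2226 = -37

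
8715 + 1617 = 10332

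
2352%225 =102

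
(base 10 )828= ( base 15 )3A3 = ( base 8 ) 1474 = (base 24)1ac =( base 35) NN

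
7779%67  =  7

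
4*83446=333784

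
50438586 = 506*99681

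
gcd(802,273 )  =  1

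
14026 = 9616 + 4410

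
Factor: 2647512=2^3*3^3 * 7^1*17^1*103^1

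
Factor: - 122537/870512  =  -2^( - 4 ) * 41^(-1)*181^1*677^1*1327^( - 1 ) 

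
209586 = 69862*3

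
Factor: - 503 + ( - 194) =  - 17^1*41^1 = -697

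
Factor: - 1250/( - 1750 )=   5/7= 5^1*7^( - 1 )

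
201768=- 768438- - 970206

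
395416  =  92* 4298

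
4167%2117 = 2050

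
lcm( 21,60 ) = 420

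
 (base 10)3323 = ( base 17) b88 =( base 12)1b0b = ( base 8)6373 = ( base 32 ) 37r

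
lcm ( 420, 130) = 5460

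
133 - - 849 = 982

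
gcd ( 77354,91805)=1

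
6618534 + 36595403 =43213937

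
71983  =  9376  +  62607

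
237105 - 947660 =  - 710555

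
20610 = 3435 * 6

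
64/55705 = 64/55705 = 0.00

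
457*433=197881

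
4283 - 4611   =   - 328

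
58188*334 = 19434792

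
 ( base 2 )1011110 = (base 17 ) 59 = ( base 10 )94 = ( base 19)4i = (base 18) 54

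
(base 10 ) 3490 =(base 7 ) 13114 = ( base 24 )61a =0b110110100010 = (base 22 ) 74E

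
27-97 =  - 70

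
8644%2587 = 883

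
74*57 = 4218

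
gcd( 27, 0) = 27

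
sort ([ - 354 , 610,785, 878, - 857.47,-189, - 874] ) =[ - 874,-857.47, - 354, - 189,610,785,878]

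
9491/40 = 237  +  11/40 =237.28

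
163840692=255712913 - 91872221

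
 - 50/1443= -50/1443 = - 0.03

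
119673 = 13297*9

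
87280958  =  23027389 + 64253569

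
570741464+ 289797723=860539187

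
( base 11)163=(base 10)190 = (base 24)7m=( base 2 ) 10111110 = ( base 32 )5U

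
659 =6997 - 6338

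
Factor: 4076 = 2^2*1019^1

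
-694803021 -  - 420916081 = - 273886940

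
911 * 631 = 574841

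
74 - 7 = 67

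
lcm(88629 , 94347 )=2924757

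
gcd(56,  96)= 8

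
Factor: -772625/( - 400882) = 2^( - 1)*5^3*7^1*227^( - 1 ) = 875/454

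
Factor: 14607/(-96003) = -3^1*541^1*10667^(-1) = -1623/10667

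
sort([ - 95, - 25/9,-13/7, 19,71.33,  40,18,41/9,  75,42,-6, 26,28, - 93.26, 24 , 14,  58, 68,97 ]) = [ - 95, - 93.26, - 6, - 25/9, - 13/7 , 41/9,14,18, 19,24, 26,28, 40,42, 58,68,71.33, 75, 97 ] 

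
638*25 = 15950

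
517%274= 243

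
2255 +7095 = 9350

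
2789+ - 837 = 1952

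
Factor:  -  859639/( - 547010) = 2^( - 1 )*5^ (-1)*11^1*17^1*19^(-1 )*2879^(-1 )*4597^1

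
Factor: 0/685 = 0^1 = 0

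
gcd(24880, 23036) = 4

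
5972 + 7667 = 13639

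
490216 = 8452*58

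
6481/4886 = 1 + 1595/4886 = 1.33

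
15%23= 15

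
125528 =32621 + 92907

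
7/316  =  7/316=   0.02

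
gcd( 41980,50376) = 8396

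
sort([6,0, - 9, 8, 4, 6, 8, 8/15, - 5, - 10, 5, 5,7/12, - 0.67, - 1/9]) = [ - 10,-9, - 5,  -  0.67,- 1/9, 0,8/15,7/12, 4,5, 5, 6, 6  ,  8  ,  8 ]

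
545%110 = 105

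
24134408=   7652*3154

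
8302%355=137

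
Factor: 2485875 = 3^1*5^3*7^1*947^1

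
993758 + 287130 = 1280888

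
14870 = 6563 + 8307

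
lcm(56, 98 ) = 392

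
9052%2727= 871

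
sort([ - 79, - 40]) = [ - 79, - 40 ]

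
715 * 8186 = 5852990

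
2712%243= 39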